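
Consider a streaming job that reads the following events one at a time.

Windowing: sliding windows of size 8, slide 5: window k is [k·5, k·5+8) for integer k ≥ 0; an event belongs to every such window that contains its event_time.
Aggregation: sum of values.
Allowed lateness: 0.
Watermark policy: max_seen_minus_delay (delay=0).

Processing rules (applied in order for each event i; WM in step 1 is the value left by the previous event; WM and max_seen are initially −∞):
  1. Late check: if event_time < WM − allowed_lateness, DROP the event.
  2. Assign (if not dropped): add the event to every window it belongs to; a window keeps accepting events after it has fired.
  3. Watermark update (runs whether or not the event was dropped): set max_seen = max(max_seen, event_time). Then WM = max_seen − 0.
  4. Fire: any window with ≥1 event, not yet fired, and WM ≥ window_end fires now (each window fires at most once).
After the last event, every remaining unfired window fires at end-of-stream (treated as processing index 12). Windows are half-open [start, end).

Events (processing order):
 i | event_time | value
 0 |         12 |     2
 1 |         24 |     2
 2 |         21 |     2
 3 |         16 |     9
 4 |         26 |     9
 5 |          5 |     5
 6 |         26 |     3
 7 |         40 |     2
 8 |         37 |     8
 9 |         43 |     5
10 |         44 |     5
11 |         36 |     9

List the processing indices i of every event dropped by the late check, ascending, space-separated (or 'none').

2 3 5 8 11

i=0 t=12 v=2: → [10,18),[5,13); WM=12
i=1 t=24 v=2: → [20,28); WM=24; [5,13) fires=2 [10,18) fires=2
i=2 t=21 v=2: DROP (t<24-0); WM=24
i=3 t=16 v=9: DROP (t<24-0); WM=24
i=4 t=26 v=9: → [25,33),[20,28); WM=26
i=5 t=5 v=5: DROP (t<26-0); WM=26
i=6 t=26 v=3: → [25,33),[20,28); WM=26
i=7 t=40 v=2: → [40,48),[35,43); WM=40; [20,28) fires=14 [25,33) fires=12
i=8 t=37 v=8: DROP (t<40-0); WM=40
i=9 t=43 v=5: → [40,48); WM=43; [35,43) fires=2
i=10 t=44 v=5: → [40,48); WM=44
i=11 t=36 v=9: DROP (t<44-0); WM=44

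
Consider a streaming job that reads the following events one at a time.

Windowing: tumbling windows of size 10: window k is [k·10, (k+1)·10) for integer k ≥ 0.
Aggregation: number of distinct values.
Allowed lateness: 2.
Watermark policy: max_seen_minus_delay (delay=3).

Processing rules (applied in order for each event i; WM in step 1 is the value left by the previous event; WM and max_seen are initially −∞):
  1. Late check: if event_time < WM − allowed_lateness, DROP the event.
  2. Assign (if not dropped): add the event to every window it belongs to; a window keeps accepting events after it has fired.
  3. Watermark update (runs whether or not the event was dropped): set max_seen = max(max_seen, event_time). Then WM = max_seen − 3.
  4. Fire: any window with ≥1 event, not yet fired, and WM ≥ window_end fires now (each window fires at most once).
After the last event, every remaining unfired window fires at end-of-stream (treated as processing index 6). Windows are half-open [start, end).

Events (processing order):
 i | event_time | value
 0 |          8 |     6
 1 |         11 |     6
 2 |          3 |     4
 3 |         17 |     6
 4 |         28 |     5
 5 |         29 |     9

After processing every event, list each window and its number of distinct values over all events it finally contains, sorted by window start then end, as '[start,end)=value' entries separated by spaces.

[0,10)=1 [10,20)=1 [20,30)=2

i=0 t=8 v=6: → [0,10); WM=5
i=1 t=11 v=6: → [10,20); WM=8
i=2 t=3 v=4: DROP (t<8-2); WM=8
i=3 t=17 v=6: → [10,20); WM=14; [0,10) fires=1
i=4 t=28 v=5: → [20,30); WM=25; [10,20) fires=1
i=5 t=29 v=9: → [20,30); WM=26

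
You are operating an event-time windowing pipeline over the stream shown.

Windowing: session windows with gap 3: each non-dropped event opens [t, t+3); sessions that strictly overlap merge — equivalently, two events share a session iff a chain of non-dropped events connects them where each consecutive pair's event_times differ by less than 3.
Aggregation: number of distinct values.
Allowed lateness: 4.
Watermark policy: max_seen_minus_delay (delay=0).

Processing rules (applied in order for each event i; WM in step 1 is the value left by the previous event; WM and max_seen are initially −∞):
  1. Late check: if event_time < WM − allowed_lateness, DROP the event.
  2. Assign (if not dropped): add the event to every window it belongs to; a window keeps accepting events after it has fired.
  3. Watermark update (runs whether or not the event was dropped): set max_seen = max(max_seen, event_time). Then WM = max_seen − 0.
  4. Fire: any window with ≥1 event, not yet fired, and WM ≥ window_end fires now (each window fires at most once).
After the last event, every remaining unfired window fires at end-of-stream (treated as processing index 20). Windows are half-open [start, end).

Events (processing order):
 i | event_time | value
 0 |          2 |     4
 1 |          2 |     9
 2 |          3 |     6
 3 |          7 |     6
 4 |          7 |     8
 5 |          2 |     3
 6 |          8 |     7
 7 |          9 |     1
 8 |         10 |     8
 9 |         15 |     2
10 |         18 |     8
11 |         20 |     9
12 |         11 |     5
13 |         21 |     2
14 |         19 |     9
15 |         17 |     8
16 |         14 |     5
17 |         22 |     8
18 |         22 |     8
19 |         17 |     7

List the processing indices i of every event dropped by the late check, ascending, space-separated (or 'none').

i=0 t=2 v=4: → [2,5); WM=2
i=1 t=2 v=9: → [2,5); WM=2
i=2 t=3 v=6: → [2,6); WM=3
i=3 t=7 v=6: → [7,10); WM=7
i=4 t=7 v=8: → [7,10); WM=7
i=5 t=2 v=3: DROP (t<7-4); WM=7
i=6 t=8 v=7: → [7,11); WM=8
i=7 t=9 v=1: → [7,12); WM=9
i=8 t=10 v=8: → [7,13); WM=10
i=9 t=15 v=2: → [15,18); WM=15
i=10 t=18 v=8: → [18,21); WM=18
i=11 t=20 v=9: → [18,23); WM=20
i=12 t=11 v=5: DROP (t<20-4); WM=20
i=13 t=21 v=2: → [18,24); WM=21
i=14 t=19 v=9: → [18,24); WM=21
i=15 t=17 v=8: → [15,24); WM=21
i=16 t=14 v=5: DROP (t<21-4); WM=21
i=17 t=22 v=8: → [15,25); WM=22
i=18 t=22 v=8: → [15,25); WM=22
i=19 t=17 v=7: DROP (t<22-4); WM=22

5 12 16 19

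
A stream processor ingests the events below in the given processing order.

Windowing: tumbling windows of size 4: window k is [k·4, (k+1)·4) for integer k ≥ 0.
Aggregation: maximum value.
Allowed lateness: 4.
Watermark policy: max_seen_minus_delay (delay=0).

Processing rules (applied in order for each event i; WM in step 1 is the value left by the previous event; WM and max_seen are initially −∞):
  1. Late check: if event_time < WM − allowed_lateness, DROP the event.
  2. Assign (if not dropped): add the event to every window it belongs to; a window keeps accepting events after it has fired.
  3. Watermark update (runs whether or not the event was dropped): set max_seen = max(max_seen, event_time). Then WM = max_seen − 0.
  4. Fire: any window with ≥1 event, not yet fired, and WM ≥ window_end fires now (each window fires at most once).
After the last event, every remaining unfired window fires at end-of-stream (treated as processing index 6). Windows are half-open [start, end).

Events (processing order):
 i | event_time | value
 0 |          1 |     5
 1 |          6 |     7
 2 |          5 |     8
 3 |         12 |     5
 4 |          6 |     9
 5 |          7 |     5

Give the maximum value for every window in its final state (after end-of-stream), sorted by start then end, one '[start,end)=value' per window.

[0,4)=5 [4,8)=8 [12,16)=5

i=0 t=1 v=5: → [0,4); WM=1
i=1 t=6 v=7: → [4,8); WM=6; [0,4) fires=5
i=2 t=5 v=8: → [4,8); WM=6
i=3 t=12 v=5: → [12,16); WM=12; [4,8) fires=8
i=4 t=6 v=9: DROP (t<12-4); WM=12
i=5 t=7 v=5: DROP (t<12-4); WM=12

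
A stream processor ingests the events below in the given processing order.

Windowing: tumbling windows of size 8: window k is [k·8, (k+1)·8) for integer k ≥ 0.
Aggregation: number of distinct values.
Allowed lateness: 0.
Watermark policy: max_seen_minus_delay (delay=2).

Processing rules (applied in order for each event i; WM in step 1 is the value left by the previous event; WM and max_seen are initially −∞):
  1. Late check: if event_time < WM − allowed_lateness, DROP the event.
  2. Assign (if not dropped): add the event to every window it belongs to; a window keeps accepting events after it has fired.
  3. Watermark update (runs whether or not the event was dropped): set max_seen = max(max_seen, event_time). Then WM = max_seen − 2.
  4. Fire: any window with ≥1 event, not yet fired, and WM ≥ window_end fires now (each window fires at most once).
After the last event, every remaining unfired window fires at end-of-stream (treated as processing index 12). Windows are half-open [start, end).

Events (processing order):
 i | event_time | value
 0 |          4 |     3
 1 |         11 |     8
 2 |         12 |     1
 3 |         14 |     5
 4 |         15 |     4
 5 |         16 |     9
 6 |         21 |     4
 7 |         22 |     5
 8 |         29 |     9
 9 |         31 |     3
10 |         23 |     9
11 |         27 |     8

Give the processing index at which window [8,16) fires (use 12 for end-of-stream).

i=0 t=4 v=3: → [0,8); WM=2
i=1 t=11 v=8: → [8,16); WM=9; [0,8) fires=1
i=2 t=12 v=1: → [8,16); WM=10
i=3 t=14 v=5: → [8,16); WM=12
i=4 t=15 v=4: → [8,16); WM=13
i=5 t=16 v=9: → [16,24); WM=14
i=6 t=21 v=4: → [16,24); WM=19; [8,16) fires=4
i=7 t=22 v=5: → [16,24); WM=20
i=8 t=29 v=9: → [24,32); WM=27; [16,24) fires=3
i=9 t=31 v=3: → [24,32); WM=29
i=10 t=23 v=9: DROP (t<29-0); WM=29
i=11 t=27 v=8: DROP (t<29-0); WM=29

6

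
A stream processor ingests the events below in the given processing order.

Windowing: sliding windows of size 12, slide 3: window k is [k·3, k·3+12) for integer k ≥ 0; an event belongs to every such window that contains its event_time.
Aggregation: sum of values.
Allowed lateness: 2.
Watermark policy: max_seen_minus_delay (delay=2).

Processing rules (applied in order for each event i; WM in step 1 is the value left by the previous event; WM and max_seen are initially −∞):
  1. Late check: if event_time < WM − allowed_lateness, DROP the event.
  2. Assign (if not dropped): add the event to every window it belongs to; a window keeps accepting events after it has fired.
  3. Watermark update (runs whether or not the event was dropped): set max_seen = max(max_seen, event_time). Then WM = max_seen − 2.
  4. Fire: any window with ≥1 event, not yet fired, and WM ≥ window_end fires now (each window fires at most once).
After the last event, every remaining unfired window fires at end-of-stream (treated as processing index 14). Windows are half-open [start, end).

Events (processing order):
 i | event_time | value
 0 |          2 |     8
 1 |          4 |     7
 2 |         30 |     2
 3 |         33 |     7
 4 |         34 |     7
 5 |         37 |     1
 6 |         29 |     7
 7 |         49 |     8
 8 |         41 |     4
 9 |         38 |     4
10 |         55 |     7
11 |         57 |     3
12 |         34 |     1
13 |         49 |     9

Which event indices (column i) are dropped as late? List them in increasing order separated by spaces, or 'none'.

i=0 t=2 v=8: → [0,12); WM=0
i=1 t=4 v=7: → [3,15),[0,12); WM=2
i=2 t=30 v=2: → [30,42),[27,39),[24,36),[21,33); WM=28; [0,12) fires=15 [3,15) fires=7
i=3 t=33 v=7: → [33,45),[30,42),[27,39),[24,36); WM=31
i=4 t=34 v=7: → [33,45),[30,42),[27,39),[24,36); WM=32
i=5 t=37 v=1: → [36,48),[33,45),[30,42),[27,39); WM=35; [21,33) fires=2
i=6 t=29 v=7: DROP (t<35-2); WM=35
i=7 t=49 v=8: → [48,60),[45,57),[42,54),[39,51); WM=47; [24,36) fires=16 [27,39) fires=17 [30,42) fires=17 [33,45) fires=15
i=8 t=41 v=4: DROP (t<47-2); WM=47
i=9 t=38 v=4: DROP (t<47-2); WM=47
i=10 t=55 v=7: → [54,66),[51,63),[48,60),[45,57); WM=53; [36,48) fires=1 [39,51) fires=8
i=11 t=57 v=3: → [57,69),[54,66),[51,63),[48,60); WM=55; [42,54) fires=8
i=12 t=34 v=1: DROP (t<55-2); WM=55
i=13 t=49 v=9: DROP (t<55-2); WM=55

6 8 9 12 13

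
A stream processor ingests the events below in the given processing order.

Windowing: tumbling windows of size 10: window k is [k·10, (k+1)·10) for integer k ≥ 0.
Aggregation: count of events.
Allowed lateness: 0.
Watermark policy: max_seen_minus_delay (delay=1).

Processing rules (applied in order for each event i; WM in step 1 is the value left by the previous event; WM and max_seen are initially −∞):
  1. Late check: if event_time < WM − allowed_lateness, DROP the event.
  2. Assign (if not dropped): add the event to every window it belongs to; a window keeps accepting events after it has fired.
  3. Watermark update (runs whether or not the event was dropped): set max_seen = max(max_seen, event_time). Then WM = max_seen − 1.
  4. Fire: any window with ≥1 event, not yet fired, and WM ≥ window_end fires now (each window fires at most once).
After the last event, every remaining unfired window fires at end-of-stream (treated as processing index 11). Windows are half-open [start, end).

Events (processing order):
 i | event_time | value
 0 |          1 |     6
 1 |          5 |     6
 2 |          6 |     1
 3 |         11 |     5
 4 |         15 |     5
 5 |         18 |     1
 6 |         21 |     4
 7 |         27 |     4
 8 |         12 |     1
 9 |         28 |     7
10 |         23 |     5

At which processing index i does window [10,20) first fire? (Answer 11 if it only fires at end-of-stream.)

6

i=0 t=1 v=6: → [0,10); WM=0
i=1 t=5 v=6: → [0,10); WM=4
i=2 t=6 v=1: → [0,10); WM=5
i=3 t=11 v=5: → [10,20); WM=10; [0,10) fires=3
i=4 t=15 v=5: → [10,20); WM=14
i=5 t=18 v=1: → [10,20); WM=17
i=6 t=21 v=4: → [20,30); WM=20; [10,20) fires=3
i=7 t=27 v=4: → [20,30); WM=26
i=8 t=12 v=1: DROP (t<26-0); WM=26
i=9 t=28 v=7: → [20,30); WM=27
i=10 t=23 v=5: DROP (t<27-0); WM=27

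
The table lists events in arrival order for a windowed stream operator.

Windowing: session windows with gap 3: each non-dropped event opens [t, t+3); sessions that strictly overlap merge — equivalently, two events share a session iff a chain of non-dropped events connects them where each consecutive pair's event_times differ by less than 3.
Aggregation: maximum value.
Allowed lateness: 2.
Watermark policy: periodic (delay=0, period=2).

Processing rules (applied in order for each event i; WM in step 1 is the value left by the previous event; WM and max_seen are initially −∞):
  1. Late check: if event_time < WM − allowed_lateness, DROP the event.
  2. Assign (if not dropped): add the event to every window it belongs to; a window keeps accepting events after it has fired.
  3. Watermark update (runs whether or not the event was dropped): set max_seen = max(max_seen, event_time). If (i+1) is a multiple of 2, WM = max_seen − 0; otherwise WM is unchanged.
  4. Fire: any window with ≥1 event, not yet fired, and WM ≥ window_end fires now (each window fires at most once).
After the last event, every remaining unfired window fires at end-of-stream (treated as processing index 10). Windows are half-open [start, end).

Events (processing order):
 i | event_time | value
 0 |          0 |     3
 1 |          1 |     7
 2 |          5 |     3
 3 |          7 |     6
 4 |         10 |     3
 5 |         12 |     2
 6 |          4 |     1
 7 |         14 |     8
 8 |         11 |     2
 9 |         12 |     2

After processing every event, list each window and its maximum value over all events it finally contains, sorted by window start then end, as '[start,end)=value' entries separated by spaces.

i=0 t=0 v=3: → [0,3); WM=−∞
i=1 t=1 v=7: → [0,4); WM=1
i=2 t=5 v=3: → [5,8); WM=1
i=3 t=7 v=6: → [5,10); WM=7
i=4 t=10 v=3: → [10,13); WM=7
i=5 t=12 v=2: → [10,15); WM=12
i=6 t=4 v=1: DROP (t<12-2); WM=12
i=7 t=14 v=8: → [10,17); WM=14
i=8 t=11 v=2: DROP (t<14-2); WM=14
i=9 t=12 v=2: → [10,17); WM=14

[0,4)=7 [5,10)=6 [10,17)=8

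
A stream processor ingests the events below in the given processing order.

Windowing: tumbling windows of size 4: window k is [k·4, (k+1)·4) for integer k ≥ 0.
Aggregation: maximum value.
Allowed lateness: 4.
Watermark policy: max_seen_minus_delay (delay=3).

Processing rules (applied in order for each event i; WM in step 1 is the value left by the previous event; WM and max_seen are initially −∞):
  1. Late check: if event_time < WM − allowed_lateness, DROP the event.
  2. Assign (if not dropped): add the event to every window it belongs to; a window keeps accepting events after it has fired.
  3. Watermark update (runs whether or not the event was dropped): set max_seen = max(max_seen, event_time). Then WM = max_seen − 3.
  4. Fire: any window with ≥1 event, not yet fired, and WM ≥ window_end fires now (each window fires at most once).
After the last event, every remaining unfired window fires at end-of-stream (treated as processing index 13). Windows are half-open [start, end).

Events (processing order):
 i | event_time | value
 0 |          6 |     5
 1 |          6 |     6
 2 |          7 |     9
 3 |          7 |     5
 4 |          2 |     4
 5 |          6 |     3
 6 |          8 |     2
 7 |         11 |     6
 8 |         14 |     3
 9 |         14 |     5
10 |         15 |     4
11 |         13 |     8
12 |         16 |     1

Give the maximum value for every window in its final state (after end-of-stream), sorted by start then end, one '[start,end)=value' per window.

[0,4)=4 [4,8)=9 [8,12)=6 [12,16)=8 [16,20)=1

i=0 t=6 v=5: → [4,8); WM=3
i=1 t=6 v=6: → [4,8); WM=3
i=2 t=7 v=9: → [4,8); WM=4
i=3 t=7 v=5: → [4,8); WM=4
i=4 t=2 v=4: → [0,4); WM=4; [0,4) fires=4
i=5 t=6 v=3: → [4,8); WM=4
i=6 t=8 v=2: → [8,12); WM=5
i=7 t=11 v=6: → [8,12); WM=8; [4,8) fires=9
i=8 t=14 v=3: → [12,16); WM=11
i=9 t=14 v=5: → [12,16); WM=11
i=10 t=15 v=4: → [12,16); WM=12; [8,12) fires=6
i=11 t=13 v=8: → [12,16); WM=12
i=12 t=16 v=1: → [16,20); WM=13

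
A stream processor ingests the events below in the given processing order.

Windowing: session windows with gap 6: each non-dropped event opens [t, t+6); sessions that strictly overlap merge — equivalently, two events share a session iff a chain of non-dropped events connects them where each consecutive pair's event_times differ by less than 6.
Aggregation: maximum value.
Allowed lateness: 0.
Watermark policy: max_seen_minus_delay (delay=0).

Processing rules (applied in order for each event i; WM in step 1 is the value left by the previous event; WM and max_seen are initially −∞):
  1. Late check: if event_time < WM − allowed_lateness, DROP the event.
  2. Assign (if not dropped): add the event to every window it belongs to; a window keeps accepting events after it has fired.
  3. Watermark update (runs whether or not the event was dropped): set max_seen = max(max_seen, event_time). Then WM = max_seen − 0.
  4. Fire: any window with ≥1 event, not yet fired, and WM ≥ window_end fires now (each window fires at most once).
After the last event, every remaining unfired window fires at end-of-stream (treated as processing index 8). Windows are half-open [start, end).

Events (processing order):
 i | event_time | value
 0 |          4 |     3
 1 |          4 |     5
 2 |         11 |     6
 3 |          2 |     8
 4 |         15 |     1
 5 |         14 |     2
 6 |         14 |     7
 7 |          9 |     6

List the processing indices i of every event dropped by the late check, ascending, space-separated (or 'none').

i=0 t=4 v=3: → [4,10); WM=4
i=1 t=4 v=5: → [4,10); WM=4
i=2 t=11 v=6: → [11,17); WM=11
i=3 t=2 v=8: DROP (t<11-0); WM=11
i=4 t=15 v=1: → [11,21); WM=15
i=5 t=14 v=2: DROP (t<15-0); WM=15
i=6 t=14 v=7: DROP (t<15-0); WM=15
i=7 t=9 v=6: DROP (t<15-0); WM=15

3 5 6 7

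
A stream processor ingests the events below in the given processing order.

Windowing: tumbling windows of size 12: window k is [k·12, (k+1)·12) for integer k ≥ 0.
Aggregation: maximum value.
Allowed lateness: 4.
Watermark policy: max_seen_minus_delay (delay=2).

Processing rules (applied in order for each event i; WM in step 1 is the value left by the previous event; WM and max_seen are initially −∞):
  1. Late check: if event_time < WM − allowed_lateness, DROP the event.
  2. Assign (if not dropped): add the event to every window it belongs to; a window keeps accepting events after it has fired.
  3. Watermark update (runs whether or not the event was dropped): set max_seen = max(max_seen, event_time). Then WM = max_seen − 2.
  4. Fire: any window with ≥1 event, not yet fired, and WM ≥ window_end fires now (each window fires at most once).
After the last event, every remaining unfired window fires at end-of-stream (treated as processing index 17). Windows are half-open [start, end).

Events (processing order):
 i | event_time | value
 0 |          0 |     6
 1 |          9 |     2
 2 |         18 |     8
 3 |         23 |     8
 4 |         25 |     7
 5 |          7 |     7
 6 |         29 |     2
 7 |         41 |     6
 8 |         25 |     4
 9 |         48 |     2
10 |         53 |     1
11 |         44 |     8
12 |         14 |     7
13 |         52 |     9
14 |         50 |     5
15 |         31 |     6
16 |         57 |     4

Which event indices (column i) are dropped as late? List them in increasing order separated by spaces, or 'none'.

5 8 11 12 15

i=0 t=0 v=6: → [0,12); WM=-2
i=1 t=9 v=2: → [0,12); WM=7
i=2 t=18 v=8: → [12,24); WM=16; [0,12) fires=6
i=3 t=23 v=8: → [12,24); WM=21
i=4 t=25 v=7: → [24,36); WM=23
i=5 t=7 v=7: DROP (t<23-4); WM=23
i=6 t=29 v=2: → [24,36); WM=27; [12,24) fires=8
i=7 t=41 v=6: → [36,48); WM=39; [24,36) fires=7
i=8 t=25 v=4: DROP (t<39-4); WM=39
i=9 t=48 v=2: → [48,60); WM=46
i=10 t=53 v=1: → [48,60); WM=51; [36,48) fires=6
i=11 t=44 v=8: DROP (t<51-4); WM=51
i=12 t=14 v=7: DROP (t<51-4); WM=51
i=13 t=52 v=9: → [48,60); WM=51
i=14 t=50 v=5: → [48,60); WM=51
i=15 t=31 v=6: DROP (t<51-4); WM=51
i=16 t=57 v=4: → [48,60); WM=55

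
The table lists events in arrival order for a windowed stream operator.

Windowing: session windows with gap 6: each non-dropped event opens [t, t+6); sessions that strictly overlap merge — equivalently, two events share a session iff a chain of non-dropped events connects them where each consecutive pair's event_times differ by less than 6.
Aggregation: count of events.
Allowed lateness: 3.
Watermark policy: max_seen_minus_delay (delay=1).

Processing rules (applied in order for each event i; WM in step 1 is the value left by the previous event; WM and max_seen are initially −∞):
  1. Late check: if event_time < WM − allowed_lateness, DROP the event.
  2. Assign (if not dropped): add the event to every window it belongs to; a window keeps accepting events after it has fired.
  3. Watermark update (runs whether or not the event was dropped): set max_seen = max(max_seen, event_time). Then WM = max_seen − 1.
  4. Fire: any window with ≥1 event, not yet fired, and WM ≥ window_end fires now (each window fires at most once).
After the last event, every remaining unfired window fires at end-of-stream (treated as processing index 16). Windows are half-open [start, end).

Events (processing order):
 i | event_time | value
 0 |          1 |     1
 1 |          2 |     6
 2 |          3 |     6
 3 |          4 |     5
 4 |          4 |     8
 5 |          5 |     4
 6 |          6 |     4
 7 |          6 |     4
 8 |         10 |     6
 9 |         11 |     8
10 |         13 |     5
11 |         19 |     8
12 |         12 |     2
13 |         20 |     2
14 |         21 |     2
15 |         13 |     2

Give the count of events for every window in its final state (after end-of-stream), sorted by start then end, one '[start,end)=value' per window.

[1,19)=11 [19,27)=3

i=0 t=1 v=1: → [1,7); WM=0
i=1 t=2 v=6: → [1,8); WM=1
i=2 t=3 v=6: → [1,9); WM=2
i=3 t=4 v=5: → [1,10); WM=3
i=4 t=4 v=8: → [1,10); WM=3
i=5 t=5 v=4: → [1,11); WM=4
i=6 t=6 v=4: → [1,12); WM=5
i=7 t=6 v=4: → [1,12); WM=5
i=8 t=10 v=6: → [1,16); WM=9
i=9 t=11 v=8: → [1,17); WM=10
i=10 t=13 v=5: → [1,19); WM=12
i=11 t=19 v=8: → [19,25); WM=18
i=12 t=12 v=2: DROP (t<18-3); WM=18
i=13 t=20 v=2: → [19,26); WM=19
i=14 t=21 v=2: → [19,27); WM=20
i=15 t=13 v=2: DROP (t<20-3); WM=20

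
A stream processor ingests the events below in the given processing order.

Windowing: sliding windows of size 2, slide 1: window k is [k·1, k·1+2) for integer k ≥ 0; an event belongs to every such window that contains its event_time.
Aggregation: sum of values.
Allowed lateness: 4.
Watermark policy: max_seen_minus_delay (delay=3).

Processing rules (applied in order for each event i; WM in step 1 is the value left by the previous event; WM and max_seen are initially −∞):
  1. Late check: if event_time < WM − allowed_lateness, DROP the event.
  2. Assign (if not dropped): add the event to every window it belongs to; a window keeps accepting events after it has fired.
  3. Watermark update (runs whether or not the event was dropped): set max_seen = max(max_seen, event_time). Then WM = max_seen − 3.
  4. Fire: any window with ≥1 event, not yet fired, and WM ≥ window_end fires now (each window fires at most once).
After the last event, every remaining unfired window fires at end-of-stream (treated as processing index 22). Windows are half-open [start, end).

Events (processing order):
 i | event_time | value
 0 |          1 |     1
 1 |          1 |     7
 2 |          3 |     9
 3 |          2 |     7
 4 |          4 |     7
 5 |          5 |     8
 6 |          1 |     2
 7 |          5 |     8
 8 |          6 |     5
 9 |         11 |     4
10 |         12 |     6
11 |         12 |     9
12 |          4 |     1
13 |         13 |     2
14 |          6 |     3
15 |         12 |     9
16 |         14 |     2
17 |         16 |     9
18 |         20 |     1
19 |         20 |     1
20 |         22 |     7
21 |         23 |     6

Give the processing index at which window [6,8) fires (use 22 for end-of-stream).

9

i=0 t=1 v=1: → [1,3),[0,2); WM=-2
i=1 t=1 v=7: → [1,3),[0,2); WM=-2
i=2 t=3 v=9: → [3,5),[2,4); WM=0
i=3 t=2 v=7: → [2,4),[1,3); WM=0
i=4 t=4 v=7: → [4,6),[3,5); WM=1
i=5 t=5 v=8: → [5,7),[4,6); WM=2; [0,2) fires=8
i=6 t=1 v=2: → [1,3),[0,2); WM=2
i=7 t=5 v=8: → [5,7),[4,6); WM=2
i=8 t=6 v=5: → [6,8),[5,7); WM=3; [1,3) fires=17
i=9 t=11 v=4: → [11,13),[10,12); WM=8; [2,4) fires=16 [3,5) fires=16 [4,6) fires=23 [5,7) fires=21 [6,8) fires=5
i=10 t=12 v=6: → [12,14),[11,13); WM=9
i=11 t=12 v=9: → [12,14),[11,13); WM=9
i=12 t=4 v=1: DROP (t<9-4); WM=9
i=13 t=13 v=2: → [13,15),[12,14); WM=10
i=14 t=6 v=3: → [6,8),[5,7); WM=10
i=15 t=12 v=9: → [12,14),[11,13); WM=10
i=16 t=14 v=2: → [14,16),[13,15); WM=11
i=17 t=16 v=9: → [16,18),[15,17); WM=13; [10,12) fires=4 [11,13) fires=28
i=18 t=20 v=1: → [20,22),[19,21); WM=17; [12,14) fires=26 [13,15) fires=4 [14,16) fires=2 [15,17) fires=9
i=19 t=20 v=1: → [20,22),[19,21); WM=17
i=20 t=22 v=7: → [22,24),[21,23); WM=19; [16,18) fires=9
i=21 t=23 v=6: → [23,25),[22,24); WM=20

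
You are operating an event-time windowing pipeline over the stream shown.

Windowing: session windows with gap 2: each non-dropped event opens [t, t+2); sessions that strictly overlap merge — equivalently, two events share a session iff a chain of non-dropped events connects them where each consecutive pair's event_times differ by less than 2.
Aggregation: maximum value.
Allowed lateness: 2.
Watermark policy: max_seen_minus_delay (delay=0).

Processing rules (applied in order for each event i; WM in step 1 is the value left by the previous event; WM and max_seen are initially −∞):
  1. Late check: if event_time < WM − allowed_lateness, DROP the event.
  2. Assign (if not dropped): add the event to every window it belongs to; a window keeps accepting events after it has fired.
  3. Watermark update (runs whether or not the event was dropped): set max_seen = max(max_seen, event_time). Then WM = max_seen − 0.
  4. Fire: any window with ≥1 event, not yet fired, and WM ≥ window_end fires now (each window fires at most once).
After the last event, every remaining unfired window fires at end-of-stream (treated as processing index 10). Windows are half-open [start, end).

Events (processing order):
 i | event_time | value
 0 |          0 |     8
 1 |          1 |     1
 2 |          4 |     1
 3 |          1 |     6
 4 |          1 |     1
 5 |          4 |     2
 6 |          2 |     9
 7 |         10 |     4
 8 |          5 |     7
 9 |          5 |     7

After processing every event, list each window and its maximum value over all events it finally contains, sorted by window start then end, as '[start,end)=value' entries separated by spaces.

i=0 t=0 v=8: → [0,2); WM=0
i=1 t=1 v=1: → [0,3); WM=1
i=2 t=4 v=1: → [4,6); WM=4
i=3 t=1 v=6: DROP (t<4-2); WM=4
i=4 t=1 v=1: DROP (t<4-2); WM=4
i=5 t=4 v=2: → [4,6); WM=4
i=6 t=2 v=9: → [0,4); WM=4
i=7 t=10 v=4: → [10,12); WM=10
i=8 t=5 v=7: DROP (t<10-2); WM=10
i=9 t=5 v=7: DROP (t<10-2); WM=10

[0,4)=9 [4,6)=2 [10,12)=4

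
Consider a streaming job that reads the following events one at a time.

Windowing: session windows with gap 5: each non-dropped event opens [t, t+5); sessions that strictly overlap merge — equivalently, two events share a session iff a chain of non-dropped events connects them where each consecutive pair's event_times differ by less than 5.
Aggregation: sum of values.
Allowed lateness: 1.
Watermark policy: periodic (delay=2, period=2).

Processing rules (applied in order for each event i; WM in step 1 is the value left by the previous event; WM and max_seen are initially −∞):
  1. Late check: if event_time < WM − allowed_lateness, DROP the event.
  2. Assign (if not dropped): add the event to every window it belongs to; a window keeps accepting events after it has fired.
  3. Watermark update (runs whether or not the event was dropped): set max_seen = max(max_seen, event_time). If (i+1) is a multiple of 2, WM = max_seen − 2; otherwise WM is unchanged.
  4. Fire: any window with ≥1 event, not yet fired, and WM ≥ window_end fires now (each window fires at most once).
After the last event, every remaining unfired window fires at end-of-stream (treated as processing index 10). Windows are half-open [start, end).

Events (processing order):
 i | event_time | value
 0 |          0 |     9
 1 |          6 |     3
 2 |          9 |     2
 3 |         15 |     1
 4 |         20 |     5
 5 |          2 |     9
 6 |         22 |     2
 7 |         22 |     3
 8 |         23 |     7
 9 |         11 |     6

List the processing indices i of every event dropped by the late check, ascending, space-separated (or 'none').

i=0 t=0 v=9: → [0,5); WM=−∞
i=1 t=6 v=3: → [6,11); WM=4
i=2 t=9 v=2: → [6,14); WM=4
i=3 t=15 v=1: → [15,20); WM=13
i=4 t=20 v=5: → [20,25); WM=13
i=5 t=2 v=9: DROP (t<13-1); WM=18
i=6 t=22 v=2: → [20,27); WM=18
i=7 t=22 v=3: → [20,27); WM=20
i=8 t=23 v=7: → [20,28); WM=20
i=9 t=11 v=6: DROP (t<20-1); WM=21

5 9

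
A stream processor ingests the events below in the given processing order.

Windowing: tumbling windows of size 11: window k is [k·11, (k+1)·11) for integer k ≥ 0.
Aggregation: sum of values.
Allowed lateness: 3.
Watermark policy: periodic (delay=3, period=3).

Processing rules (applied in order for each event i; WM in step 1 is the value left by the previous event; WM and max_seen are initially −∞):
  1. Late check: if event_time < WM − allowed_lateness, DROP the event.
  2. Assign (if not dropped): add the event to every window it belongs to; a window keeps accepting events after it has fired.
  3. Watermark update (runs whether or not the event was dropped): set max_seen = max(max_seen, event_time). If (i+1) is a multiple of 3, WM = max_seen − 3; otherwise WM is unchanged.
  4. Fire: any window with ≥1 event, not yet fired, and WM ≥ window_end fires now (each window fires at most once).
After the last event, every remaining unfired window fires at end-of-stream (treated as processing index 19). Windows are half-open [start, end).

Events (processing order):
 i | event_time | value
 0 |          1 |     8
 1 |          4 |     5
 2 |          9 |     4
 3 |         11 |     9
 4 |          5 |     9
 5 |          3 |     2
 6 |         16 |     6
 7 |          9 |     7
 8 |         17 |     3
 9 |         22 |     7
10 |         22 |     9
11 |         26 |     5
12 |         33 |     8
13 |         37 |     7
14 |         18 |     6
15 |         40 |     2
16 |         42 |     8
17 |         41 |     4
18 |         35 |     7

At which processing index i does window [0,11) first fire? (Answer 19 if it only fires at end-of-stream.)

8

i=0 t=1 v=8: → [0,11); WM=−∞
i=1 t=4 v=5: → [0,11); WM=−∞
i=2 t=9 v=4: → [0,11); WM=6
i=3 t=11 v=9: → [11,22); WM=6
i=4 t=5 v=9: → [0,11); WM=6
i=5 t=3 v=2: → [0,11); WM=8
i=6 t=16 v=6: → [11,22); WM=8
i=7 t=9 v=7: → [0,11); WM=8
i=8 t=17 v=3: → [11,22); WM=14; [0,11) fires=35
i=9 t=22 v=7: → [22,33); WM=14
i=10 t=22 v=9: → [22,33); WM=14
i=11 t=26 v=5: → [22,33); WM=23; [11,22) fires=18
i=12 t=33 v=8: → [33,44); WM=23
i=13 t=37 v=7: → [33,44); WM=23
i=14 t=18 v=6: DROP (t<23-3); WM=34; [22,33) fires=21
i=15 t=40 v=2: → [33,44); WM=34
i=16 t=42 v=8: → [33,44); WM=34
i=17 t=41 v=4: → [33,44); WM=39
i=18 t=35 v=7: DROP (t<39-3); WM=39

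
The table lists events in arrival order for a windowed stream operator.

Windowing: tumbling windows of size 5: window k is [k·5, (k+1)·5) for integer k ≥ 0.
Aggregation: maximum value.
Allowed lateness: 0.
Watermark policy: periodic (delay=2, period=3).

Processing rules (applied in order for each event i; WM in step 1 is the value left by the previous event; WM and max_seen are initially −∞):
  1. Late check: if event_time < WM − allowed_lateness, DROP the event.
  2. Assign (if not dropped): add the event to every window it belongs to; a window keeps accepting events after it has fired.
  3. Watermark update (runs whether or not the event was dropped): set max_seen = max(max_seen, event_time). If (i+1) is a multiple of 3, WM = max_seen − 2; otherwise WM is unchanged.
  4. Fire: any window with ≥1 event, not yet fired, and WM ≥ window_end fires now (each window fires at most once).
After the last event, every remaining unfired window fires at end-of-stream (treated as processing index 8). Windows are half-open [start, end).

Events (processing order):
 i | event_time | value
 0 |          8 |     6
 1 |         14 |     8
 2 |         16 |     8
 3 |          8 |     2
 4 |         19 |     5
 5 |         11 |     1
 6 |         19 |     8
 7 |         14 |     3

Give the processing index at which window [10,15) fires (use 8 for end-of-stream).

5

i=0 t=8 v=6: → [5,10); WM=−∞
i=1 t=14 v=8: → [10,15); WM=−∞
i=2 t=16 v=8: → [15,20); WM=14; [5,10) fires=6
i=3 t=8 v=2: DROP (t<14-0); WM=14
i=4 t=19 v=5: → [15,20); WM=14
i=5 t=11 v=1: DROP (t<14-0); WM=17; [10,15) fires=8
i=6 t=19 v=8: → [15,20); WM=17
i=7 t=14 v=3: DROP (t<17-0); WM=17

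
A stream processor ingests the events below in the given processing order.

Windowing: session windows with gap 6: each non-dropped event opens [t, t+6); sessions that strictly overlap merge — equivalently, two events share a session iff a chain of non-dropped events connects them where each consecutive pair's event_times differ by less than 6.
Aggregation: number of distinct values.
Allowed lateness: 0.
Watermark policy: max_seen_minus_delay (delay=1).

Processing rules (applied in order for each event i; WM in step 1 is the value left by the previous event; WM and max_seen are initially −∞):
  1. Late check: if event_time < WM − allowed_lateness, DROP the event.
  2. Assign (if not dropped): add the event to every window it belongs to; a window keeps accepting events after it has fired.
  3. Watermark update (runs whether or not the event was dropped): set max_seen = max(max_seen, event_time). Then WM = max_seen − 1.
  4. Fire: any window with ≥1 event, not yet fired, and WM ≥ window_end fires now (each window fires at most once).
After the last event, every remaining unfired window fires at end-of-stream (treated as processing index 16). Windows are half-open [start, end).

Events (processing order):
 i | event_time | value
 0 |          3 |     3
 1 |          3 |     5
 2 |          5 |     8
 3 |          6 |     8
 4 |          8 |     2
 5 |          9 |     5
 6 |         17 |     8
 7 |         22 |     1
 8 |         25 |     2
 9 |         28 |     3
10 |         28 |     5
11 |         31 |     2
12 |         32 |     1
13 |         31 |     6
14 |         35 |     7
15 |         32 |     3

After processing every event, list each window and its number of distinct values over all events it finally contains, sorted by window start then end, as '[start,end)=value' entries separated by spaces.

i=0 t=3 v=3: → [3,9); WM=2
i=1 t=3 v=5: → [3,9); WM=2
i=2 t=5 v=8: → [3,11); WM=4
i=3 t=6 v=8: → [3,12); WM=5
i=4 t=8 v=2: → [3,14); WM=7
i=5 t=9 v=5: → [3,15); WM=8
i=6 t=17 v=8: → [17,23); WM=16
i=7 t=22 v=1: → [17,28); WM=21
i=8 t=25 v=2: → [17,31); WM=24
i=9 t=28 v=3: → [17,34); WM=27
i=10 t=28 v=5: → [17,34); WM=27
i=11 t=31 v=2: → [17,37); WM=30
i=12 t=32 v=1: → [17,38); WM=31
i=13 t=31 v=6: → [17,38); WM=31
i=14 t=35 v=7: → [17,41); WM=34
i=15 t=32 v=3: DROP (t<34-0); WM=34

[3,15)=4 [17,41)=7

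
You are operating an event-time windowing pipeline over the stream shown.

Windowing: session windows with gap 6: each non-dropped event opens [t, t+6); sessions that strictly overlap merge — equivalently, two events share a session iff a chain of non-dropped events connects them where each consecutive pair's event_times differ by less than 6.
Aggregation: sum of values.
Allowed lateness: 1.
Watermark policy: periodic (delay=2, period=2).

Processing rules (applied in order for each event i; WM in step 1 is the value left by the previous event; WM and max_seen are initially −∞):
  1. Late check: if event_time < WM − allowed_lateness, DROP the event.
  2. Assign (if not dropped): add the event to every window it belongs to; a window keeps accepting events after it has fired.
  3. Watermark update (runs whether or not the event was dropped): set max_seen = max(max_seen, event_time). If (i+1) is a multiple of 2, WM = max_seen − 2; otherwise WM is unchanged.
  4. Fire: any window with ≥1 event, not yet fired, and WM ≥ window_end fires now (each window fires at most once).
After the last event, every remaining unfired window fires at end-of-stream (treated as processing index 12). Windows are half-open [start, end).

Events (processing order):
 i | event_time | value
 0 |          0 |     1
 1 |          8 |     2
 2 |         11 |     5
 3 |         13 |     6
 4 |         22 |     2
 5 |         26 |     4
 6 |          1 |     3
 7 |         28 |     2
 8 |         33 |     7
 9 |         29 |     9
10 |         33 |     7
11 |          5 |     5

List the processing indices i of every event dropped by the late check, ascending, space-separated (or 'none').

6 11

i=0 t=0 v=1: → [0,6); WM=−∞
i=1 t=8 v=2: → [8,14); WM=6
i=2 t=11 v=5: → [8,17); WM=6
i=3 t=13 v=6: → [8,19); WM=11
i=4 t=22 v=2: → [22,28); WM=11
i=5 t=26 v=4: → [22,32); WM=24
i=6 t=1 v=3: DROP (t<24-1); WM=24
i=7 t=28 v=2: → [22,34); WM=26
i=8 t=33 v=7: → [22,39); WM=26
i=9 t=29 v=9: → [22,39); WM=31
i=10 t=33 v=7: → [22,39); WM=31
i=11 t=5 v=5: DROP (t<31-1); WM=31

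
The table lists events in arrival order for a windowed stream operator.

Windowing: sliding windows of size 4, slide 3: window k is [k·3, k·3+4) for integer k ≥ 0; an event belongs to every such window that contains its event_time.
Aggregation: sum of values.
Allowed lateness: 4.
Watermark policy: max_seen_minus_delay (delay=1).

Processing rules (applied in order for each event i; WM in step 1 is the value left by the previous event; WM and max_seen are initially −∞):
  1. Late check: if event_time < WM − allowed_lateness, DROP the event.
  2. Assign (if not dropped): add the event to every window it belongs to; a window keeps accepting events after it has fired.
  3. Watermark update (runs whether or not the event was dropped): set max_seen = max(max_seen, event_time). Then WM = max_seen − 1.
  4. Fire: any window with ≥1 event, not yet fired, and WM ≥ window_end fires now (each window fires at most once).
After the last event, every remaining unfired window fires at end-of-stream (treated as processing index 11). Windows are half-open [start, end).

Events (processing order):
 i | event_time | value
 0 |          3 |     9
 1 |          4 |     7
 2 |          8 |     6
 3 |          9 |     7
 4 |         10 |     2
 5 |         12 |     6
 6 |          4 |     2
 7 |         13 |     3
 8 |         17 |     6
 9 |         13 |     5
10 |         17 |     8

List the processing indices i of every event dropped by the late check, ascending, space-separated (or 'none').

i=0 t=3 v=9: → [3,7),[0,4); WM=2
i=1 t=4 v=7: → [3,7); WM=3
i=2 t=8 v=6: → [6,10); WM=7; [0,4) fires=9 [3,7) fires=16
i=3 t=9 v=7: → [9,13),[6,10); WM=8
i=4 t=10 v=2: → [9,13); WM=9
i=5 t=12 v=6: → [12,16),[9,13); WM=11; [6,10) fires=13
i=6 t=4 v=2: DROP (t<11-4); WM=11
i=7 t=13 v=3: → [12,16); WM=12
i=8 t=17 v=6: → [15,19); WM=16; [9,13) fires=15 [12,16) fires=9
i=9 t=13 v=5: → [12,16); WM=16
i=10 t=17 v=8: → [15,19); WM=16

6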